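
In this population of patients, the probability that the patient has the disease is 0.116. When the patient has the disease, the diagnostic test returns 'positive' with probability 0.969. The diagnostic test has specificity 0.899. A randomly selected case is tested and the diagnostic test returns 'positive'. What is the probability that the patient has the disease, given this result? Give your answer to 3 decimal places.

Let H be the event that the patient has the disease. P(H) = 0.116, so P(¬H) = 0.884. With E the 'positive' result, P(E|H) = 0.969 and P(E|¬H) = 0.101.
P(E) = 0.969·0.116 + 0.101·0.884 = 0.11240 + 0.089284 = 0.20169.
By Bayes' theorem, P(H|E) = 0.11240 / 0.20169 = 0.557.

P(H | E) ≈ 0.557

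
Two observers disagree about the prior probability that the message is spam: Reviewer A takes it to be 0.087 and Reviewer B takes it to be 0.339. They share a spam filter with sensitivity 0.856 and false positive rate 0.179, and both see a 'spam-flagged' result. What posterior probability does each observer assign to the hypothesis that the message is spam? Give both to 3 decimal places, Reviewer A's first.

The likelihood ratio for a 'spam-flagged' result is 0.856/0.179 = 4.7821.
Reviewer A: prior odds 0.087/0.913 = 0.095290; posterior odds 0.45569; posterior probability 0.313.
Reviewer B: prior odds 0.339/0.661 = 0.51286; posterior odds 2.4526; posterior probability 0.710.

Reviewer A: 0.313; Reviewer B: 0.710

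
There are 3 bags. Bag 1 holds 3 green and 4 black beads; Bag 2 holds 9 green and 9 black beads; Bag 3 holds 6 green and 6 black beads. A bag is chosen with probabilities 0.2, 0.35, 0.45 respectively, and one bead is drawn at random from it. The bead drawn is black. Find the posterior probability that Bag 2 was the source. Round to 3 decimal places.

P(black|Bag 1) = 0.5714; P(black|Bag 2) = 0.5; P(black|Bag 3) = 0.5.
Prior × likelihood for each source: 0.2·0.5714=0.1143, 0.35·0.5=0.1750, 0.45·0.5=0.2250. Summing gives P(black) = 0.51429.
P(Bag 2 | black) = 0.1750 / 0.51429 = 0.340.

Posterior probability ≈ 0.340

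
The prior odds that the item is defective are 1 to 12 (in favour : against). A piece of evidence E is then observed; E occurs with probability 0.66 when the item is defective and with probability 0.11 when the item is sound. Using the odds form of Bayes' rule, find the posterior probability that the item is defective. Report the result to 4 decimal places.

Prior odds = 1/12 = 0.083333.
Likelihood ratio for E = 0.66/0.11 = 6.0000.
Posterior odds = prior odds × LR = 0.50000.
Posterior probability = odds/(1+odds) = 0.50000/1.5000 = 0.3333.

Posterior probability ≈ 0.3333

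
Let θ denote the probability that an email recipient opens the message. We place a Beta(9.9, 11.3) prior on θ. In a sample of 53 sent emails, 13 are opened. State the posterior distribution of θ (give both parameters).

Posterior: Beta(22.9, 51.3)

The binomial likelihood is conjugate to the Beta prior: with 13 successes and 40 failures, the posterior is Beta(9.9+13, 11.3+40) = Beta(22.9, 51.3).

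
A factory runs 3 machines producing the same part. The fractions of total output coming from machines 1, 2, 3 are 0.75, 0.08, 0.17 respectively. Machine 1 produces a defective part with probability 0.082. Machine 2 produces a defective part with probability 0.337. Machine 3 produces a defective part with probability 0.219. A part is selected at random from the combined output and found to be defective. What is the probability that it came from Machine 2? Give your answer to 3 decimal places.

P(defective|M1) = 0.082; P(defective|M2) = 0.337; P(defective|M3) = 0.219.
Prior × likelihood for each source: 0.75·0.082=0.06150, 0.08·0.337=0.02696, 0.17·0.219=0.03723. Summing gives P(defective) = 0.12569.
P(Machine 2 | defective) = 0.02696 / 0.12569 = 0.214.

Posterior probability ≈ 0.214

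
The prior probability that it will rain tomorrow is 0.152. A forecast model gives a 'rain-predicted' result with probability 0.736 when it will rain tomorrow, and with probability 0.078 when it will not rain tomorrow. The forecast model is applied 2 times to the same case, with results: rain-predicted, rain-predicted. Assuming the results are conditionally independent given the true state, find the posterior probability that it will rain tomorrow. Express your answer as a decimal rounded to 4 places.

Let H be the event that it will rain tomorrow; start with P(H) = 0.152. P('rain-predicted'|H) = 0.736, P('rain-predicted'|¬H) = 0.078.
Update on result 1 ('rain-predicted'): P(H) ← 0.736·0.1520 / (0.736·0.1520 + 0.078·0.8480) = 0.11187/0.17802 = 0.6284.
Update on result 2 ('rain-predicted'): P(H) ← 0.736·0.6284 / (0.736·0.6284 + 0.078·0.3716) = 0.46253/0.49151 = 0.9410.

Posterior P(H) ≈ 0.9410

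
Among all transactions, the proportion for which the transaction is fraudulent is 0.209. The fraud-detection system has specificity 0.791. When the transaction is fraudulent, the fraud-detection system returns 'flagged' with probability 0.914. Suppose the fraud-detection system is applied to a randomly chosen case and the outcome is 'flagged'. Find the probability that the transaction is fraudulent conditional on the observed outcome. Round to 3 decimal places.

P(H | E) ≈ 0.536

Let H be the event that the transaction is fraudulent. P(H) = 0.209, so P(¬H) = 0.791. With E the 'flagged' result, P(E|H) = 0.914 and P(E|¬H) = 0.209.
P(E) = 0.914·0.209 + 0.209·0.791 = 0.19103 + 0.16532 = 0.35635.
By Bayes' theorem, P(H|E) = 0.19103 / 0.35635 = 0.536.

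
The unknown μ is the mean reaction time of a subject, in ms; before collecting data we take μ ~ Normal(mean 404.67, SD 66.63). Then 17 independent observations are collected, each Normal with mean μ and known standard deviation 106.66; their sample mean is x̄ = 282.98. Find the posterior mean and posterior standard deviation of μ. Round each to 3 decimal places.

With known σ, the Normal prior is conjugate. Weight on the data is w = (n/σ²)/(n/σ² + 1/τ₀²) = 0.00149433/(0.00149433+0.00022525) = 0.86901.
Posterior mean = w·x̄ + (1−w)·μ₀ = 0.86901·282.98 + 0.13099·404.67 = 298.920. Posterior variance = 1/(0.00149433+0.00022525) = 581.539, so SD = 24.115.

Posterior mean ≈ 298.920; posterior SD ≈ 24.115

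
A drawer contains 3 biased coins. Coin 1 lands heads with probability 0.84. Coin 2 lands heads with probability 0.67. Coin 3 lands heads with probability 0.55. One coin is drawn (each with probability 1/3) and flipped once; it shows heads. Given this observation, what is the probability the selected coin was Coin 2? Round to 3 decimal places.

Tabulate prior·likelihood by source: [1] prior 0.333333, lik 0.84, product 0.2800; [2] prior 0.333333, lik 0.67, product 0.2233; [3] prior 0.333333, lik 0.55, product 0.1833.
Normalizing constant = 0.68667; the posterior for Coin 2 is its product over the sum, 0.2233/0.68667 = 0.325.

Posterior probability ≈ 0.325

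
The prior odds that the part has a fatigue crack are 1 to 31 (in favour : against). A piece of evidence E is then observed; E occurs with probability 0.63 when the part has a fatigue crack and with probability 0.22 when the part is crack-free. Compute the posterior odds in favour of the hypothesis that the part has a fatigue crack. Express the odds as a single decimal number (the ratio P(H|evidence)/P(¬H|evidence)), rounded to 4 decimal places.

Prior odds = 1/31 = 0.032258. In log-odds, ln(0.032258) = -3.4340.
Add log likelihood ratio: ln(2.8636) = 1.0521.
Posterior log-odds = -2.3819, so posterior odds = exp(-2.3819) = 0.092375.

Posterior odds ≈ 0.0924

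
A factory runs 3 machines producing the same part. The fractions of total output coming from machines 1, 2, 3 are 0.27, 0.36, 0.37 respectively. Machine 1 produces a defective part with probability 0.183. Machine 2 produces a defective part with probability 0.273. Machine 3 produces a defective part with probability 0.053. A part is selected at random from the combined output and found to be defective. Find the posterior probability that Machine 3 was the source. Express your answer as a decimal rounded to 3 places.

Posterior probability ≈ 0.117

Tabulate prior·likelihood by source: [1] prior 0.27, lik 0.183, product 0.04941; [2] prior 0.36, lik 0.273, product 0.09828; [3] prior 0.37, lik 0.053, product 0.01961.
Normalizing constant = 0.16730; the posterior for Machine 3 is its product over the sum, 0.01961/0.16730 = 0.117.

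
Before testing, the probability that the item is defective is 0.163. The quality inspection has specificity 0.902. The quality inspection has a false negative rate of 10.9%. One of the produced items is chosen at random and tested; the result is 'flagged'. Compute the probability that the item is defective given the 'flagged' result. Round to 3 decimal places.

Let H be the event that the item is defective. P(H) = 0.163, so P(¬H) = 0.837. With E the 'flagged' result, P(E|H) = 0.891 and P(E|¬H) = 0.098.
P(E) = 0.891·0.163 + 0.098·0.837 = 0.14523 + 0.082026 = 0.22726.
By Bayes' theorem, P(H|E) = 0.14523 / 0.22726 = 0.639.

P(H | E) ≈ 0.639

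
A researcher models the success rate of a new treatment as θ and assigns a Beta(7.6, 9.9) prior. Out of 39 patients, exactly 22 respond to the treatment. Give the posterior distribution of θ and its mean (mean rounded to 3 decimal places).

The binomial likelihood is conjugate to the Beta prior: with 22 successes and 17 failures, the posterior is Beta(7.6+22, 9.9+17) = Beta(29.6, 26.9).
E[θ | data] = 29.6/(29.6+26.9) = 0.524.

Posterior: Beta(29.6, 26.9); mean ≈ 0.524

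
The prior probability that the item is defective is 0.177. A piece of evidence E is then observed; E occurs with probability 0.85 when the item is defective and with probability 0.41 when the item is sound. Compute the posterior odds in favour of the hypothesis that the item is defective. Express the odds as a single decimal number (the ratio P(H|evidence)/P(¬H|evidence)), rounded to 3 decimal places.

Posterior odds ≈ 0.446

Prior odds = 0.177/(1−0.177) = 0.21507. In log-odds, ln(0.21507) = -1.5368.
Add log likelihood ratio: ln(2.0732) = 0.72908.
Posterior log-odds = -0.80773, so posterior odds = exp(-0.80773) = 0.44587.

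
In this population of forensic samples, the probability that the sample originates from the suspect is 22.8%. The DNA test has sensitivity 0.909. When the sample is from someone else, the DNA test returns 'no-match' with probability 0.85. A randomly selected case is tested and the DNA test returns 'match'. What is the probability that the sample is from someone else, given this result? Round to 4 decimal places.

Let H be the event that the sample originates from the suspect. P(H) = 0.228, so P(¬H) = 0.772. With E the 'match' result, P(E|H) = 0.909 and P(E|¬H) = 0.15.
P(E) = 0.909·0.228 + 0.15·0.772 = 0.20725 + 0.11580 = 0.32305.
By Bayes' theorem, P(H|E) = 0.20725 / 0.32305 = 0.6415. Hence P(¬H|E) = 1 − 0.6415 = 0.3585.

P(¬H | E) ≈ 0.3585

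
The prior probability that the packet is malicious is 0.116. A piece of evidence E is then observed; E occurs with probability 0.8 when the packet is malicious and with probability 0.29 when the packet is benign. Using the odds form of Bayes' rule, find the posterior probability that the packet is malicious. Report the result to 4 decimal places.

Prior odds = 0.116/(1−0.116) = 0.13122.
Likelihood ratio for E = 0.8/0.29 = 2.7586.
Posterior odds = prior odds × LR = 0.36199.
Posterior probability = odds/(1+odds) = 0.36199/1.3620 = 0.2658.

Posterior probability ≈ 0.2658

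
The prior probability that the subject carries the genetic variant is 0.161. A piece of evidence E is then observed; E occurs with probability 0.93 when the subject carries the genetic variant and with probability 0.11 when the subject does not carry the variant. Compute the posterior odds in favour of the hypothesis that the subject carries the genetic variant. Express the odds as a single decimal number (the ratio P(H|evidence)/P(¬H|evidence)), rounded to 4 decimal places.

Prior odds = 0.161/(1−0.161) = 0.19190.
Likelihood ratio for E = 0.93/0.11 = 8.4545.
Posterior odds = prior odds × LR = 1.6224.

Posterior odds ≈ 1.6224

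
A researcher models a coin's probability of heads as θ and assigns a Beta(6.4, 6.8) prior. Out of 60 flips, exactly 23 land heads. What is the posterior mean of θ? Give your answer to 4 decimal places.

The binomial likelihood is conjugate to the Beta prior: with 23 successes and 37 failures, the posterior is Beta(6.4+23, 6.8+37) = Beta(29.4, 43.8).
Posterior mean = α/(α+β) = 29.4/73.2 = 0.4016.

Posterior mean ≈ 0.4016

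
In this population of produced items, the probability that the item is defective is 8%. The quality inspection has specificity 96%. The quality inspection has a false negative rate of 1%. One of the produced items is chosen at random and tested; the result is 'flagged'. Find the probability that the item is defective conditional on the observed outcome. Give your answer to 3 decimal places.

Let H be the event that the item is defective. P(H) = 0.08, so P(¬H) = 0.92. With E the 'flagged' result, P(E|H) = 0.99 and P(E|¬H) = 0.04.
P(E) = 0.99·0.08 + 0.04·0.92 = 0.079200 + 0.036800 = 0.11600.
By Bayes' theorem, P(H|E) = 0.079200 / 0.11600 = 0.683.

P(H | E) ≈ 0.683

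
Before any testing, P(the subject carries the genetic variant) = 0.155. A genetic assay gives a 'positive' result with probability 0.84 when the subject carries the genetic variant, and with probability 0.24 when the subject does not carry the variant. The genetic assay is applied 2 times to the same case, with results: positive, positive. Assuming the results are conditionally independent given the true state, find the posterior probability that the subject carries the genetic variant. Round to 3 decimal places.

Posterior P(H) ≈ 0.692

With H the event that the subject carries the genetic variant, the joint likelihood of the observed sequence is P(data|H) = 0.84·0.84 = 0.70560 and P(data|¬H) = 0.24·0.24 = 0.057600.
Bayes: P(H|data) = 0.155·0.70560 / (0.155·0.70560 + 0.845·0.057600) = 0.10937/0.15804 = 0.6920.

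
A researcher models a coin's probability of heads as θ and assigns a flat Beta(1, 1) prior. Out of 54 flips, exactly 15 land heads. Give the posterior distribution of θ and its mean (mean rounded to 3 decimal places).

Posterior: Beta(16, 40); mean ≈ 0.286

Observing 15 successes and 39 failures updates Beta(1, 1) by adding the success and failure counts to the two shape parameters: α = 1+15 = 16, β = 1+39 = 40.
E[θ | data] = 16/(16+40) = 0.286.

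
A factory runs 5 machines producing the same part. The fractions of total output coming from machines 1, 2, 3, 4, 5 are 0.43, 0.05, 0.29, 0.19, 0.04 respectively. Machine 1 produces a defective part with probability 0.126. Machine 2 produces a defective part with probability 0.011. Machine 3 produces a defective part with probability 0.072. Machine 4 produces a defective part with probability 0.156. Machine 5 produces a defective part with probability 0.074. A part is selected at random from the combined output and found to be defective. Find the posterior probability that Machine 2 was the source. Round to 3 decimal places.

Posterior probability ≈ 0.005

P(defective|M1) = 0.126; P(defective|M2) = 0.011; P(defective|M3) = 0.072; P(defective|M4) = 0.156; P(defective|M5) = 0.074.
Prior × likelihood for each source: 0.43·0.126=0.05418, 0.05·0.011=0.0005500, 0.29·0.072=0.02088, 0.19·0.156=0.02964, 0.04·0.074=0.002960. Summing gives P(defective) = 0.10821.
P(Machine 2 | defective) = 0.0005500 / 0.10821 = 0.005.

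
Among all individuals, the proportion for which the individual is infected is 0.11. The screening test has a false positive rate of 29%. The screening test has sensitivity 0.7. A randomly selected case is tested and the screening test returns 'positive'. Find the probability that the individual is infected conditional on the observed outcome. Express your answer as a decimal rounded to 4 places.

Let H be the event that the individual is infected. P(H) = 0.11, so P(¬H) = 0.89. With E the 'positive' result, P(E|H) = 0.7 and P(E|¬H) = 0.29.
P(E) = 0.7·0.11 + 0.29·0.89 = 0.077000 + 0.25810 = 0.33510.
By Bayes' theorem, P(H|E) = 0.077000 / 0.33510 = 0.2298.

P(H | E) ≈ 0.2298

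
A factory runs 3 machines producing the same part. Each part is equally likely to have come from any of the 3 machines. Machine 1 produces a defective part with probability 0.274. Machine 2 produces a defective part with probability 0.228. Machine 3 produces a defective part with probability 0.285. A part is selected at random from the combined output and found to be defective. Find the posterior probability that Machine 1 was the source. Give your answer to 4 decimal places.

P(defective|M1) = 0.274; P(defective|M2) = 0.228; P(defective|M3) = 0.285.
Prior × likelihood for each source: 0.333333·0.274=0.09133, 0.333333·0.228=0.07600, 0.333333·0.285=0.09500. Summing gives P(defective) = 0.26233.
P(Machine 1 | defective) = 0.09133 / 0.26233 = 0.3482.

Posterior probability ≈ 0.3482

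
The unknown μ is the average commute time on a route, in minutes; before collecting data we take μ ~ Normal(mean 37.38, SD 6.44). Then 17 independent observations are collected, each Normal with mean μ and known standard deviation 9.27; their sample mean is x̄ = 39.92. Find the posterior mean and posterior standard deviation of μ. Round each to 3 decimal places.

Posterior mean ≈ 39.644; posterior SD ≈ 2.123

Prior precision 1/τ₀² = 1/6.44² = 0.0241117; data precision n/σ² = 17/9.27² = 0.197829.
Posterior precision = 0.0241117 + 0.197829 = 0.221940, giving posterior SD = 1/√0.221940 = 2.123.
Posterior mean = (0.0241117·37.38 + 0.197829·39.92) / 0.221940 = 39.644.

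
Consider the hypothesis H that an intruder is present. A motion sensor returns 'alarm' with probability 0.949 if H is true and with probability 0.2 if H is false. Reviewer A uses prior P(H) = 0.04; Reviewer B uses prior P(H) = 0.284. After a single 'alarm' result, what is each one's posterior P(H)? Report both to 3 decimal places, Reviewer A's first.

Reviewer A: 0.165; Reviewer B: 0.653

The likelihood ratio for an 'alarm' result is 0.949/0.2 = 4.7450.
Reviewer A: prior odds 0.04/0.96 = 0.041667; posterior odds 0.19771; posterior probability 0.165.
Reviewer B: prior odds 0.284/0.716 = 0.39665; posterior odds 1.8821; posterior probability 0.653.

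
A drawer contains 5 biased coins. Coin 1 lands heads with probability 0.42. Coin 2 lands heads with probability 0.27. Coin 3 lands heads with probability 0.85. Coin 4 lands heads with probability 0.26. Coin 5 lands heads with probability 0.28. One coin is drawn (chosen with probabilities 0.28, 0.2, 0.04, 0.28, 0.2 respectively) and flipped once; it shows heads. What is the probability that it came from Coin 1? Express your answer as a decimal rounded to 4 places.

Posterior probability ≈ 0.3517

Tabulate prior·likelihood by source: [1] prior 0.28, lik 0.42, product 0.1176; [2] prior 0.2, lik 0.27, product 0.05400; [3] prior 0.04, lik 0.85, product 0.03400; [4] prior 0.28, lik 0.26, product 0.07280; [5] prior 0.2, lik 0.28, product 0.05600.
Normalizing constant = 0.33440; the posterior for Coin 1 is its product over the sum, 0.1176/0.33440 = 0.3517.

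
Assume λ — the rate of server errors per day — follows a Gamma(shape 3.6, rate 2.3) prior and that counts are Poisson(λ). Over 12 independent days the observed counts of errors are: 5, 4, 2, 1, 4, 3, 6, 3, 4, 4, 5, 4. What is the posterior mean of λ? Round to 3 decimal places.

Posterior mean ≈ 3.399

The Poisson likelihood adds the total count to the shape and the number of exposure periods to the rate. Here ∑xᵢ = 45 and n = 12, so shape 3.6→48.6 and rate 2.3→14.3.
Posterior mean = shape/rate = 48.6/14.3 = 3.399.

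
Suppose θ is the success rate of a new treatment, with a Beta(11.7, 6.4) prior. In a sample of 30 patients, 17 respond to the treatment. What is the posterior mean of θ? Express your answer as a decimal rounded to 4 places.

The binomial likelihood is conjugate to the Beta prior: with 17 successes and 13 failures, the posterior is Beta(11.7+17, 6.4+13) = Beta(28.7, 19.4).
E[θ | data] = 28.7/(28.7+19.4) = 0.5967.

Posterior mean ≈ 0.5967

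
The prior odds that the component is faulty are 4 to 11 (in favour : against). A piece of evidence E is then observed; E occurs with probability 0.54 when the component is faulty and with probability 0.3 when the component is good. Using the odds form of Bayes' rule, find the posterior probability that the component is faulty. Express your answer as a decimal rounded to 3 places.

Prior odds = 4/11 = 0.36364.
Likelihood ratio for E = 0.54/0.3 = 1.8000.
Posterior odds = prior odds × LR = 0.65455.
Posterior probability = odds/(1+odds) = 0.65455/1.6545 = 0.396.

Posterior probability ≈ 0.396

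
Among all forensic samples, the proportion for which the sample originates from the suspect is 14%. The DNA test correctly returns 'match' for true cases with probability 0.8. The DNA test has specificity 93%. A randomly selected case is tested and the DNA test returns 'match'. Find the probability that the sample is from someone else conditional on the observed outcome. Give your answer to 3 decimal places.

Write H for 'the sample originates from the suspect'. Prior odds H:¬H = 0.14/0.86 = 0.16279. For the 'match' outcome, the likelihood ratio is 0.8/0.07 = 11.429.
Posterior odds = 0.16279 × 11.429 = 1.8605, so P(H|E) = 1.8605/(1+1.8605) = 0.650. Then P(¬H|E) = 1 − 0.650 = 0.350.

P(¬H | E) ≈ 0.350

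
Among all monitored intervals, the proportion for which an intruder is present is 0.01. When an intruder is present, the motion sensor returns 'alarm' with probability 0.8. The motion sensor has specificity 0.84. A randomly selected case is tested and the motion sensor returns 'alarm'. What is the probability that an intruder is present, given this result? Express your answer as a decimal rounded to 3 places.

P(H | E) ≈ 0.048

Write H for 'an intruder is present'. Prior odds H:¬H = 0.01/0.99 = 0.010101. For the 'alarm' outcome, the likelihood ratio is 0.8/0.16 = 5.0000.
Posterior odds = 0.010101 × 5.0000 = 0.050505, so P(H|E) = 0.050505/(1+0.050505) = 0.048.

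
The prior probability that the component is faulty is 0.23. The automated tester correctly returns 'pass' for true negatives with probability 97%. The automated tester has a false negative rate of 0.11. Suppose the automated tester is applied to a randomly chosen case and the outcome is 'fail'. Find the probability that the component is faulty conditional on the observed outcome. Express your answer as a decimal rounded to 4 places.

Let H be the event that the component is faulty. P(H) = 0.23, so P(¬H) = 0.77. With E the 'fail' result, P(E|H) = 0.89 and P(E|¬H) = 0.03.
P(E) = 0.89·0.23 + 0.03·0.77 = 0.20470 + 0.023100 = 0.22780.
By Bayes' theorem, P(H|E) = 0.20470 / 0.22780 = 0.8986.

P(H | E) ≈ 0.8986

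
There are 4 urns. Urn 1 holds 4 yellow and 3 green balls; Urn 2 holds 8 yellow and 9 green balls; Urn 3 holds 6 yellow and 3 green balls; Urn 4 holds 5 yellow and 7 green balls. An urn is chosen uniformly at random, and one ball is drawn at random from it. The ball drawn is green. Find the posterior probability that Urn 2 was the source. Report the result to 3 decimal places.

Posterior probability ≈ 0.282

P(green|Urn 1) = 0.4286; P(green|Urn 2) = 0.5294; P(green|Urn 3) = 0.3333; P(green|Urn 4) = 0.5833.
Prior × likelihood for each source: 0.25·0.4286=0.1071, 0.25·0.5294=0.1324, 0.25·0.3333=0.08333, 0.25·0.5833=0.1458. Summing gives P(green) = 0.46866.
P(Urn 2 | green) = 0.1324 / 0.46866 = 0.282.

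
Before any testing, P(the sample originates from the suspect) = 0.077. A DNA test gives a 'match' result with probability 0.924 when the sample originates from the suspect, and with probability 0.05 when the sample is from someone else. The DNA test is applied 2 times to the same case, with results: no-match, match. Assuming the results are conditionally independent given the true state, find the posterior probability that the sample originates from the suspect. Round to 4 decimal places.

Posterior P(H) ≈ 0.1098

With H the event that the sample originates from the suspect, the joint likelihood of the observed sequence is P(data|H) = 0.076·0.924 = 0.070224 and P(data|¬H) = 0.95·0.05 = 0.047500.
Bayes: P(H|data) = 0.077·0.070224 / (0.077·0.070224 + 0.923·0.047500) = 0.0054072/0.049250 = 0.1098.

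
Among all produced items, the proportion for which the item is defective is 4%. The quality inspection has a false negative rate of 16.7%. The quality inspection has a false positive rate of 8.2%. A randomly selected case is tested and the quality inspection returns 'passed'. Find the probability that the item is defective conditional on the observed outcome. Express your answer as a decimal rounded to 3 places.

P(H | E) ≈ 0.008

Write H for 'the item is defective'. Prior odds H:¬H = 0.04/0.96 = 0.041667. For the 'passed' outcome, the likelihood ratio is 0.167/0.918 = 0.18192.
Posterior odds = 0.041667 × 0.18192 = 0.0075799, so P(H|E) = 0.0075799/(1+0.0075799) = 0.008.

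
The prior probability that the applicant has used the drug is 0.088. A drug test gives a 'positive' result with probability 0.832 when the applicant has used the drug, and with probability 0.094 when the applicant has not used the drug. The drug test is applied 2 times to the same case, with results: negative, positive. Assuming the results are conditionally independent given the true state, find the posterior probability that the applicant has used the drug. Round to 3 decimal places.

Posterior P(H) ≈ 0.137

Let H be the event that the applicant has used the drug; start with P(H) = 0.088. P('positive'|H) = 0.832, P('positive'|¬H) = 0.094.
Update on result 1 ('negative'): P(H) ← 0.168·0.0880 / (0.168·0.0880 + 0.906·0.9120) = 0.014784/0.84106 = 0.0176.
Update on result 2 ('positive'): P(H) ← 0.832·0.0176 / (0.832·0.0176 + 0.094·0.9824) = 0.014625/0.10697 = 0.1367.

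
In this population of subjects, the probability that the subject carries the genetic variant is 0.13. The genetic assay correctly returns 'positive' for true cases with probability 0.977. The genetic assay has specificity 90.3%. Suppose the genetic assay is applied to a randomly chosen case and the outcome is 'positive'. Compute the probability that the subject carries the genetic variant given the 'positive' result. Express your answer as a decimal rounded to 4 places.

P(H | E) ≈ 0.6008

Write H for 'the subject carries the genetic variant'. Prior odds H:¬H = 0.13/0.87 = 0.14943. For the 'positive' outcome, the likelihood ratio is 0.977/0.097 = 10.072.
Posterior odds = 0.14943 × 10.072 = 1.5050, so P(H|E) = 1.5050/(1+1.5050) = 0.6008.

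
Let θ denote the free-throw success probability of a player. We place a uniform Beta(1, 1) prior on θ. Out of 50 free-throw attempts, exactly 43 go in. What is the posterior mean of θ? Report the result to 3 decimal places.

The binomial likelihood is conjugate to the Beta prior: with 43 successes and 7 failures, the posterior is Beta(1+43, 1+7) = Beta(44, 8).
Posterior mean = α/(α+β) = 44/52 = 0.846.

Posterior mean ≈ 0.846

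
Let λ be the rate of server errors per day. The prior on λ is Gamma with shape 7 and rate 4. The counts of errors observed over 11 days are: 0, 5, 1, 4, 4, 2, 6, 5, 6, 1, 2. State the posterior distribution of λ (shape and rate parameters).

The Poisson likelihood adds the total count to the shape and the number of exposure periods to the rate. Here ∑xᵢ = 36 and n = 11, so shape 7→43 and rate 4→15.

Posterior: Gamma(shape=43, rate=15)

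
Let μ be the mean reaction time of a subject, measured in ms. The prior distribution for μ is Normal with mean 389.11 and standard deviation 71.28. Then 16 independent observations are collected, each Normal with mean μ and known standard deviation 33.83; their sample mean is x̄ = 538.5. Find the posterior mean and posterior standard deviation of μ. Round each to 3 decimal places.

Prior precision 1/τ₀² = 1/71.28² = 0.00019682; data precision n/σ² = 16/33.83² = 0.0139803.
Posterior precision = 0.00019682 + 0.0139803 = 0.0141771, giving posterior SD = 1/√0.0141771 = 8.399.
Posterior mean = (0.00019682·389.11 + 0.0139803·538.5) / 0.0141771 = 536.426.

Posterior mean ≈ 536.426; posterior SD ≈ 8.399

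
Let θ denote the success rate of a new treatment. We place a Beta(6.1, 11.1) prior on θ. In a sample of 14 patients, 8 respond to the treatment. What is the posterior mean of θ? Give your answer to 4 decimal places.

The binomial likelihood is conjugate to the Beta prior: with 8 successes and 6 failures, the posterior is Beta(6.1+8, 11.1+6) = Beta(14.1, 17.1).
Posterior mean = α/(α+β) = 14.1/31.2 = 0.4519.

Posterior mean ≈ 0.4519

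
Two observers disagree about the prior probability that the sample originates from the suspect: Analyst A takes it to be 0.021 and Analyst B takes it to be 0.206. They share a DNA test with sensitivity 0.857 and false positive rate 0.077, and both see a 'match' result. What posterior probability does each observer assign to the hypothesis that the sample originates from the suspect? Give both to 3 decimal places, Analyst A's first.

Analyst A: 0.193; Analyst B: 0.743

The likelihood ratio for a 'match' result is 0.857/0.077 = 11.130.
Analyst A: prior odds 0.021/0.979 = 0.021450; posterior odds 0.23874; posterior probability 0.193.
Analyst B: prior odds 0.206/0.794 = 0.25945; posterior odds 2.8876; posterior probability 0.743.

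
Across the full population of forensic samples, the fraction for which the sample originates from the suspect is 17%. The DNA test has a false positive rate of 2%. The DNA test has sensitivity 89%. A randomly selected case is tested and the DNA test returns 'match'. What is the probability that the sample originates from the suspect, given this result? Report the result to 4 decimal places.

P(H | E) ≈ 0.9011

Let H be the event that the sample originates from the suspect. P(H) = 0.17, so P(¬H) = 0.83. With E the 'match' result, P(E|H) = 0.89 and P(E|¬H) = 0.02.
P(E) = 0.89·0.17 + 0.02·0.83 = 0.15130 + 0.016600 = 0.16790.
By Bayes' theorem, P(H|E) = 0.15130 / 0.16790 = 0.9011.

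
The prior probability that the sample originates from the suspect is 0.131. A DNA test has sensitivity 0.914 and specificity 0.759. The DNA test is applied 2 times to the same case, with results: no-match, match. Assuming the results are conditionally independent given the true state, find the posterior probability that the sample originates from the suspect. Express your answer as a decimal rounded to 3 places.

With H the event that the sample originates from the suspect, the joint likelihood of the observed sequence is P(data|H) = 0.086·0.914 = 0.078604 and P(data|¬H) = 0.759·0.241 = 0.18292.
Bayes: P(H|data) = 0.131·0.078604 / (0.131·0.078604 + 0.869·0.18292) = 0.010297/0.16925 = 0.0608.

Posterior P(H) ≈ 0.061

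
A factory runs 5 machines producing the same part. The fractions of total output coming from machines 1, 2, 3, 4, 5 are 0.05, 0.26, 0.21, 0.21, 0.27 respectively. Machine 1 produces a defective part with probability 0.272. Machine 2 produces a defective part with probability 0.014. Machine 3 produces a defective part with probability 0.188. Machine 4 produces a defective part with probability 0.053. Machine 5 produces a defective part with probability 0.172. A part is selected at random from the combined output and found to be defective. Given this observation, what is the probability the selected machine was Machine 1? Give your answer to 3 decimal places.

P(defective|M1) = 0.272; P(defective|M2) = 0.014; P(defective|M3) = 0.188; P(defective|M4) = 0.053; P(defective|M5) = 0.172.
Prior × likelihood for each source: 0.05·0.272=0.01360, 0.26·0.014=0.003640, 0.21·0.188=0.03948, 0.21·0.053=0.01113, 0.27·0.172=0.04644. Summing gives P(defective) = 0.11429.
P(Machine 1 | defective) = 0.01360 / 0.11429 = 0.119.

Posterior probability ≈ 0.119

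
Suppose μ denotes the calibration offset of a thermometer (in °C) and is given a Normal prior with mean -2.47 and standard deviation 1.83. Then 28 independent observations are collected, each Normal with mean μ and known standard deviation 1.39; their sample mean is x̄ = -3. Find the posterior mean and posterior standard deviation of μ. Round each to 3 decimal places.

Prior precision 1/τ₀² = 1/1.83² = 0.298606; data precision n/σ² = 28/1.39² = 14.4920.
Posterior precision = 0.298606 + 14.4920 = 14.7906, giving posterior SD = 1/√14.7906 = 0.260.
Posterior mean = (0.298606·-2.47 + 14.4920·-3) / 14.7906 = -2.989.

Posterior mean ≈ -2.989; posterior SD ≈ 0.260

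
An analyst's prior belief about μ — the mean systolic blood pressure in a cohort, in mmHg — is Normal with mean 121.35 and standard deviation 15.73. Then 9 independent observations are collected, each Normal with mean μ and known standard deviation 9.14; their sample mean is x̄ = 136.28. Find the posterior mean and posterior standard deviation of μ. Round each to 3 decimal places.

Prior precision 1/τ₀² = 1/15.73² = 0.00404150; data precision n/σ² = 9/9.14² = 0.107733.
Posterior precision = 0.00404150 + 0.107733 = 0.111775, giving posterior SD = 1/√0.111775 = 2.991.
Posterior mean = (0.00404150·121.35 + 0.107733·136.28) / 0.111775 = 135.740.

Posterior mean ≈ 135.740; posterior SD ≈ 2.991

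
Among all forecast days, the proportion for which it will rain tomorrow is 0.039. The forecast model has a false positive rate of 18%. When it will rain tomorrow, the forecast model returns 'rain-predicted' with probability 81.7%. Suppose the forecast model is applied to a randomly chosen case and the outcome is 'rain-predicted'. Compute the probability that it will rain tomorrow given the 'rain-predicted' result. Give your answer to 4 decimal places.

Let H be the event that it will rain tomorrow. P(H) = 0.039, so P(¬H) = 0.961. With E the 'rain-predicted' result, P(E|H) = 0.817 and P(E|¬H) = 0.18.
P(E) = 0.817·0.039 + 0.18·0.961 = 0.031863 + 0.17298 = 0.20484.
By Bayes' theorem, P(H|E) = 0.031863 / 0.20484 = 0.1555.

P(H | E) ≈ 0.1555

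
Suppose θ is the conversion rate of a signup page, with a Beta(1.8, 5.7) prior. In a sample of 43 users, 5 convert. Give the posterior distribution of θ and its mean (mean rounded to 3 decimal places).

Posterior: Beta(6.8, 43.7); mean ≈ 0.135

Observing 5 successes and 38 failures updates Beta(1.8, 5.7) by adding the success and failure counts to the two shape parameters: α = 1.8+5 = 6.8, β = 5.7+38 = 43.7.
Posterior mean = α/(α+β) = 6.8/50.5 = 0.135.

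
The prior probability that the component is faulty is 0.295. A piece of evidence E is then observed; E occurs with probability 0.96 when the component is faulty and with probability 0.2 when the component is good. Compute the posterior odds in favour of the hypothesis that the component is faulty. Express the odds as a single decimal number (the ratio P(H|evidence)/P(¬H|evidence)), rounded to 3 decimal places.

Posterior odds ≈ 2.009

Prior odds = 0.295/(1−0.295) = 0.41844. In log-odds, ln(0.41844) = -0.87122.
Add log likelihood ratio: ln(4.8000) = 1.5686.
Posterior log-odds = 0.69739, so posterior odds = exp(0.69739) = 2.0085.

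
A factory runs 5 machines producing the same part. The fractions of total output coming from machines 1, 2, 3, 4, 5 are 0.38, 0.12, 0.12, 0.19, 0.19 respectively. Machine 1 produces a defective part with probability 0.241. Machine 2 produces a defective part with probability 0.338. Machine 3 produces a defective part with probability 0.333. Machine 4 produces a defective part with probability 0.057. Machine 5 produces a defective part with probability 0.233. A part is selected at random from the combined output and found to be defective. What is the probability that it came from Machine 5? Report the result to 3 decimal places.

Posterior probability ≈ 0.195

P(defective|M1) = 0.241; P(defective|M2) = 0.338; P(defective|M3) = 0.333; P(defective|M4) = 0.057; P(defective|M5) = 0.233.
Prior × likelihood for each source: 0.38·0.241=0.09158, 0.12·0.338=0.04056, 0.12·0.333=0.03996, 0.19·0.057=0.01083, 0.19·0.233=0.04427. Summing gives P(defective) = 0.22720.
P(Machine 5 | defective) = 0.04427 / 0.22720 = 0.195.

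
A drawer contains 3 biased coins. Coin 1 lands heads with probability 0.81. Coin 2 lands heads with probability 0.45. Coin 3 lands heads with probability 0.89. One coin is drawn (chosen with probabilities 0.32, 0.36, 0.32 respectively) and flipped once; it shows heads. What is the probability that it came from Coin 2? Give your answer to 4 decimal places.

Posterior probability ≈ 0.2295

Tabulate prior·likelihood by source: [1] prior 0.32, lik 0.81, product 0.2592; [2] prior 0.36, lik 0.45, product 0.1620; [3] prior 0.32, lik 0.89, product 0.2848.
Normalizing constant = 0.70600; the posterior for Coin 2 is its product over the sum, 0.1620/0.70600 = 0.2295.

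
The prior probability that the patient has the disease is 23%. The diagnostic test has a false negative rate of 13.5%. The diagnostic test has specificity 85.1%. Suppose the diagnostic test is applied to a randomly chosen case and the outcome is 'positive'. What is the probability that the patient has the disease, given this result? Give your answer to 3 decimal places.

P(H | E) ≈ 0.634

Write H for 'the patient has the disease'. Prior odds H:¬H = 0.23/0.77 = 0.29870. For the 'positive' outcome, the likelihood ratio is 0.865/0.149 = 5.8054.
Posterior odds = 0.29870 × 5.8054 = 1.7341, so P(H|E) = 1.7341/(1+1.7341) = 0.634.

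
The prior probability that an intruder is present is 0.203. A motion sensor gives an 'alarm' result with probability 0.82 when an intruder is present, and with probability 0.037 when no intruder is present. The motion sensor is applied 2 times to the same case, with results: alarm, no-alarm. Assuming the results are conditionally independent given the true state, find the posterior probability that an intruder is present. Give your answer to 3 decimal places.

Posterior P(H) ≈ 0.513

With H the event that an intruder is present, the joint likelihood of the observed sequence is P(data|H) = 0.82·0.18 = 0.14760 and P(data|¬H) = 0.037·0.963 = 0.035631.
Bayes: P(H|data) = 0.203·0.14760 / (0.203·0.14760 + 0.797·0.035631) = 0.029963/0.058361 = 0.5134.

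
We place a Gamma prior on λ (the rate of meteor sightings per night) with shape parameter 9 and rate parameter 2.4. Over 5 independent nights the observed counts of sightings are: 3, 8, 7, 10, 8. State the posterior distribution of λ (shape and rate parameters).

Posterior: Gamma(shape=45, rate=7.4)

Total count ∑xᵢ = 36 over n = 5 nights.
Gamma is conjugate to the Poisson likelihood: posterior is Gamma(shape = 9+36 = 45, rate = 2.4+5 = 7.4).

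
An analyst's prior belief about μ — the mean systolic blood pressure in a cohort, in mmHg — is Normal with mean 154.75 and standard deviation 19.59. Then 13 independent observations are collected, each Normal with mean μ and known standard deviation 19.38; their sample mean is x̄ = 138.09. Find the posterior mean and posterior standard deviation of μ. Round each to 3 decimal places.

With known σ, the Normal prior is conjugate. Weight on the data is w = (n/σ²)/(n/σ² + 1/τ₀²) = 0.0346127/(0.0346127+0.00260574) = 0.92999.
Posterior mean = w·x̄ + (1−w)·μ₀ = 0.92999·138.09 + 0.070012·154.75 = 139.256. Posterior variance = 1/(0.0346127+0.00260574) = 26.8684, so SD = 5.183.

Posterior mean ≈ 139.256; posterior SD ≈ 5.183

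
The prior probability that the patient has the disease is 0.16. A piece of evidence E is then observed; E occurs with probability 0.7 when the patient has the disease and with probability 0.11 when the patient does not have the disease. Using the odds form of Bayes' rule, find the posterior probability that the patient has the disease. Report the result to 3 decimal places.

Prior odds = 0.16/(1−0.16) = 0.19048. In log-odds, ln(0.19048) = -1.6582.
Add log likelihood ratio: ln(6.3636) = 1.8506.
Posterior log-odds = 0.19237, so posterior odds = exp(0.19237) = 1.2121. Converting, P(H|E) = 1.2121/2.2121 = 0.548.

Posterior probability ≈ 0.548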